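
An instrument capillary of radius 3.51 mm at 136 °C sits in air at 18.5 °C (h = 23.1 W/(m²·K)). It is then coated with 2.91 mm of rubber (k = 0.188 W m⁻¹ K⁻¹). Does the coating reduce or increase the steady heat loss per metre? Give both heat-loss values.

increases: 59.9 → 74.2 W/m

Critical radius for a cylinder: r_cr = k/h = 0.00814 m = 0.814 cm.
Outer radius after coating: r₂ = 0.00351 + 0.00291 = 0.00642 m.
Since r₁ < r_cr and r₂ ≤ r_cr, the coating moves toward the maximum at r_cr — heat loss rises.
Bare: R = 1/(2πr₁h) = 1.963 m·K/W; Q = 117.5/1.963 = 59.9 W/m.
Coated: R = R_cond + R_conv = 1.584 m·K/W; Q = 117.5/1.584 = 74.2 W/m.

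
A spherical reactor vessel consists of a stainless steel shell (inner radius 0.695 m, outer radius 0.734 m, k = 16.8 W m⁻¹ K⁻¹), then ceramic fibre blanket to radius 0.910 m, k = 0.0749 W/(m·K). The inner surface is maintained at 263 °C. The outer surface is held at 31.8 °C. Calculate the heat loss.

Resistance network (inner→outer):
  R_stainless steel = (1/0.695 − 1/0.734)/(4πk) = 0.07645/(4π·16.8) = 3.621×10^-4 K/W
  R_ceramic fibre blanket = (1/0.734 − 1/0.910)/(4πk) = 0.2635/(4π·0.0749) = 0.2800 K/W
ΣR = 3.621×10^-4 + 0.2800 = 0.2804 K/W
Q = ΔT/ΣR = (263 °C − 31.8 °C)/0.2804 = 825 W

Q = 825 W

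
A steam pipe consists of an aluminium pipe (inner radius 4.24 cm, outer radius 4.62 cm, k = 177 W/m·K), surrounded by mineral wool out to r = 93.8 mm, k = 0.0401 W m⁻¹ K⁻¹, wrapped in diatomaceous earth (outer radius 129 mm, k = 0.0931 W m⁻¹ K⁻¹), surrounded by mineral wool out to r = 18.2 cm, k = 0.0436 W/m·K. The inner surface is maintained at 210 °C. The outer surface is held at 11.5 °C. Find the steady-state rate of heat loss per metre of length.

Resistance network (inner→outer):
  R'_aluminium = ln(0.0462/0.0424)/(2πk) = 0.08583/(2π·177) = 7.718×10^-5 m·K/W
  R'_mineral wool = ln(0.0938/0.0462)/(2πk) = 0.7082/(2π·0.0401) = 2.811 m·K/W
  R'_diatomaceous earth = ln(0.129/0.0938)/(2πk) = 0.3186/(2π·0.0931) = 0.5447 m·K/W
  R'_mineral wool = ln(0.182/0.129)/(2πk) = 0.3442/(2π·0.0436) = 1.256 m·K/W
ΣR = 7.718×10^-5 + 2.811 + 0.5447 + 1.256 = 4.612 m·K/W
Q' = ΔT/ΣR = (210 °C − 11.5 °C)/4.612 = 43.0 W/m

Q' = 43.0 W/m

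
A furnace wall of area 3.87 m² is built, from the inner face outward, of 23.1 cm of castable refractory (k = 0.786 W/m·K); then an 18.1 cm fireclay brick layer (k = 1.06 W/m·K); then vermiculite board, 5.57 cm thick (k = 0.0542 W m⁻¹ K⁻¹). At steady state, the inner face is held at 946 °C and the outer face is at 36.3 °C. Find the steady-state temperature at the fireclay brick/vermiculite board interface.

T = 663 °C

Treat each layer as a resistance in series:
  R_castable refractory = L/(kA) = 0.231/(0.786·3.87) = 0.07594 K/W
  R_fireclay brick = L/(kA) = 0.181/(1.06·3.87) = 0.04412 K/W
  R_vermiculite board = L/(kA) = 0.0557/(0.0542·3.87) = 0.2655 K/W
ΣR = 0.07594 + 0.04412 + 0.2655 = 0.3856 K/W
Q = ΔT/ΣR = (946 °C − 36.3 °C)/0.3856 = 2359 W
From the inner boundary to the fireclay brick/vermiculite board interface, ΣR_partial = 0.1201 K/W.
T_interface = T_in − Q·ΣR_partial = 946 °C − (2359)(0.1201) = 663 °C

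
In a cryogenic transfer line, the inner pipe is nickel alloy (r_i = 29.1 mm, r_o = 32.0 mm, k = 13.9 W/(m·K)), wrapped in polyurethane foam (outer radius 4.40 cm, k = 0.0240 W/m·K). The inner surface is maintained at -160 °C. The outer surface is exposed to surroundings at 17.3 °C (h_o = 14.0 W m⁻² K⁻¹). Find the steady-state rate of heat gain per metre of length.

Resistance network (inner→outer):
  R'_nickel alloy = ln(0.0320/0.0291)/(2πk) = 0.09500/(2π·13.9) = 0.001088 m·K/W
  R'_polyurethane foam = ln(0.0440/0.0320)/(2πk) = 0.3185/(2π·0.0240) = 2.112 m·K/W
  R'_conv,out = 1/(2πr h) = 1/(2π·0.0440·14.0) = 0.2584 m·K/W
ΣR = 0.001088 + 2.112 + 0.2584 = 2.371 m·K/W
Q' = ΔT/ΣR = (-160 °C − 17.3 °C)/2.371 = -74.8 W/m
(Negative Q' ⇒ heat flows inward; heat gain = 74.8 W/m.)

Q' = 74.8 W/m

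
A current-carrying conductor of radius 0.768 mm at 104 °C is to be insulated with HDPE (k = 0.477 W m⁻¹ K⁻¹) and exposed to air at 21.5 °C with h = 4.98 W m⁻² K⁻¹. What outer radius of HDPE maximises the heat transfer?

r_cr = 9.58 cm

For a cylinder, r_cr = k_ins/h = 0.477/4.98 = 0.0958 m = 9.58 cm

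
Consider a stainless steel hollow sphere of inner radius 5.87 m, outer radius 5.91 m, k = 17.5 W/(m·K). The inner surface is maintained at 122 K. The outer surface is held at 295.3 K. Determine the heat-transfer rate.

Q = 4πk·ΔT/(1/r₁ − 1/r₂) = 4π × 17.5 × 173.3 / (1/5.87 − 1/5.91) = 3.31×10^7 W

Q = 33100 kW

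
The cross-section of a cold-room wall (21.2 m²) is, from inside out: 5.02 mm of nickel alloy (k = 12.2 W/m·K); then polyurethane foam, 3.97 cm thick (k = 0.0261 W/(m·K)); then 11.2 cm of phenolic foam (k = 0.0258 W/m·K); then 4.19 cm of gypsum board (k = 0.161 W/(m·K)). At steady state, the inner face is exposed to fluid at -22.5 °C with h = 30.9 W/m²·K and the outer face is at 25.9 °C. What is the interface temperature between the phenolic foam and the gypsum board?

Resistance network (inner→outer):
  R_conv,in = 1/(hA) = 1/(30.9·21.2) = 0.001527 K/W
  R_nickel alloy = L/(kA) = 0.00502/(12.2·21.2) = 1.941×10^-5 K/W
  R_polyurethane foam = L/(kA) = 0.0397/(0.0261·21.2) = 0.07175 K/W
  R_phenolic foam = L/(kA) = 0.112/(0.0258·21.2) = 0.2048 K/W
  R_gypsum board = L/(kA) = 0.0419/(0.161·21.2) = 0.01228 K/W
ΣR = 0.001527 + 1.941×10^-5 + 0.07175 + 0.2048 + 0.01228 = 0.2904 K/W
Q = ΔT/ΣR = (-22.5 °C − 25.9 °C)/0.2904 = -166.7 W
From the inner boundary to the phenolic foam/gypsum board interface, ΣR_partial = 0.2781 K/W.
T_interface = T_in − Q·ΣR_partial = -22.5 °C − (-166.7)(0.2781) = 23.9 °C

T = 23.9 °C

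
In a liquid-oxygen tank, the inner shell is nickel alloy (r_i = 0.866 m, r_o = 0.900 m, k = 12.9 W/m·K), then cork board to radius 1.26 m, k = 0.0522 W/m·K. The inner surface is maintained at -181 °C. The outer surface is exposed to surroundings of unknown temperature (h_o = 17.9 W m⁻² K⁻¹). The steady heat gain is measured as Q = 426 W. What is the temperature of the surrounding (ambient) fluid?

Sum the resistances:
  R_nickel alloy = (1/0.866 − 1/0.900)/(4πk) = 0.04362/(4π·12.9) = 2.691×10^-4 K/W
  R_cork board = (1/0.900 − 1/1.26)/(4πk) = 0.3175/(4π·0.0522) = 0.4840 K/W
  R_conv,out = 1/(4πr²h) = 1/(4π·1.26²·17.9) = 0.002800 K/W
ΣR = 0.4870 K/W
ΔT = Q·ΣR = 426 × 0.4870 = 207.5 K
Heat flows inward, so T_out = T_in + ΔT = -181 + 207.5 = 26.5 °C

T_out = 26.5 °C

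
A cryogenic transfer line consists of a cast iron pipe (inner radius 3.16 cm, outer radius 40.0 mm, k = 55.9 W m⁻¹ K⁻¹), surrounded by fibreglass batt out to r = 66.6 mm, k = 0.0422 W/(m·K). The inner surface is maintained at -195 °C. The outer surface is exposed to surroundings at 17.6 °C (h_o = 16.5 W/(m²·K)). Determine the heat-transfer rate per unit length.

Treat each layer as a resistance in series:
  R'_cast iron = ln(0.0400/0.0316)/(2πk) = 0.2357/(2π·55.9) = 6.711×10^-4 m·K/W
  R'_fibreglass batt = ln(0.0666/0.0400)/(2πk) = 0.5098/(2π·0.0422) = 1.923 m·K/W
  R'_conv,out = 1/(2πr h) = 1/(2π·0.0666·16.5) = 0.1448 m·K/W
ΣR = 6.711×10^-4 + 1.923 + 0.1448 = 2.068 m·K/W
Q' = ΔT/ΣR = (-195 °C − 17.6 °C)/2.068 = -103 W/m
(Negative Q' ⇒ heat flows inward; heat gain = 103 W/m.)

Q' = 103 W/m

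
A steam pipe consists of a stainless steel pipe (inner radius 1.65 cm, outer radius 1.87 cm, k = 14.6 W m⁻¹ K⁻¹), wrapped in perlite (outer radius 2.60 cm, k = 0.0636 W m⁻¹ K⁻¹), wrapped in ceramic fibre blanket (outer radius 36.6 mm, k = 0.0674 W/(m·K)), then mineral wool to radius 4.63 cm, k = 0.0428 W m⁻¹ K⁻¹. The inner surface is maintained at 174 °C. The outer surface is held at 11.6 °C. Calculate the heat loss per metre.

Series thermal resistances, inner to outer:
  R'_stainless steel = ln(0.0187/0.0165)/(2πk) = 0.1252/(2π·14.6) = 0.001364 m·K/W
  R'_perlite = ln(0.0260/0.0187)/(2πk) = 0.3296/(2π·0.0636) = 0.8247 m·K/W
  R'_ceramic fibre blanket = ln(0.0366/0.0260)/(2πk) = 0.3420/(2π·0.0674) = 0.8075 m·K/W
  R'_mineral wool = ln(0.0463/0.0366)/(2πk) = 0.2351/(2π·0.0428) = 0.8742 m·K/W
ΣR = 0.001364 + 0.8247 + 0.8075 + 0.8742 = 2.508 m·K/W
Q' = ΔT/ΣR = (174 °C − 11.6 °C)/2.508 = 64.8 W/m

Q' = 64.8 W/m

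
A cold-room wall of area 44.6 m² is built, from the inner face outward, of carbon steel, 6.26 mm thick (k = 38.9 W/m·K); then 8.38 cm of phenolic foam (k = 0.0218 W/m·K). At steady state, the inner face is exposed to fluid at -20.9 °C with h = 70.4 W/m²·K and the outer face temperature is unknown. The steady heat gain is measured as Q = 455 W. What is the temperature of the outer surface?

Sum the resistances:
  R_conv,in = 1/(hA) = 1/(70.4·44.6) = 3.185×10^-4 K/W
  R_carbon steel = L/(kA) = 0.00626/(38.9·44.6) = 3.608×10^-6 K/W
  R_phenolic foam = L/(kA) = 0.0838/(0.0218·44.6) = 0.08619 K/W
ΣR = 0.08651 K/W
ΔT = Q·ΣR = 455 × 0.08651 = 39.36 K
Heat flows inward, so T_out = T_in + ΔT = -20.9 + 39.36 = 18.5 °C

T_out = 18.5 °C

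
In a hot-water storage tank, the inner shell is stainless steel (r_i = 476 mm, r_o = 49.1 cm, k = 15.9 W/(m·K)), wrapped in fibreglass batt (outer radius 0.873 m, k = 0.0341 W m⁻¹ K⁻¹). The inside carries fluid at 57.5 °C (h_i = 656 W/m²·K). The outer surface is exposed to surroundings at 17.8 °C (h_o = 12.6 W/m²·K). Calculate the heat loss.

Series thermal resistances, inner to outer:
  R_conv,in = 1/(4πr²h) = 1/(4π·0.476²·656) = 5.354×10^-4 K/W
  R_stainless steel = (1/0.476 − 1/0.491)/(4πk) = 0.06418/(4π·15.9) = 3.212×10^-4 K/W
  R_fibreglass batt = (1/0.491 − 1/0.873)/(4πk) = 0.8912/(4π·0.0341) = 2.080 K/W
  R_conv,out = 1/(4πr²h) = 1/(4π·0.873²·12.6) = 0.008287 K/W
ΣR = 5.354×10^-4 + 3.212×10^-4 + 2.080 + 0.008287 = 2.089 K/W
Q = ΔT/ΣR = (57.5 °C − 17.8 °C)/2.089 = 19.0 W

Q = 19.0 W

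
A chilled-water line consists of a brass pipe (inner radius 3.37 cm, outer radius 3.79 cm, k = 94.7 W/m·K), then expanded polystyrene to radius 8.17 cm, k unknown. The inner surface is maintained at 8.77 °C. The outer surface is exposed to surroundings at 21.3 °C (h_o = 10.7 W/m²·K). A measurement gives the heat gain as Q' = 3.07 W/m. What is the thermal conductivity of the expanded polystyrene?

ΣR = ΔT/Q' = |8.77 − 21.3|/3.07 = 4.081 m·K/W
Known resistances:
  R'_brass = ln(0.0379/0.0337)/(2πk) = 0.1175/(2π·94.7) = 1.974×10^-4 m·K/W
  R'_conv,out = 1/(2πr h) = 1/(2π·0.0817·10.7) = 0.1821 m·K/W
R_expanded polystyrene = ΣR − ΣR_known = 4.081 − 0.1823 = 3.899 m·K/W
ln(r₂/r₁)/(2πk) = 3.899 ⇒ k = 0.7681/(2π·3.899) = 0.0314 W/m·K

k = 0.0314 W/m·K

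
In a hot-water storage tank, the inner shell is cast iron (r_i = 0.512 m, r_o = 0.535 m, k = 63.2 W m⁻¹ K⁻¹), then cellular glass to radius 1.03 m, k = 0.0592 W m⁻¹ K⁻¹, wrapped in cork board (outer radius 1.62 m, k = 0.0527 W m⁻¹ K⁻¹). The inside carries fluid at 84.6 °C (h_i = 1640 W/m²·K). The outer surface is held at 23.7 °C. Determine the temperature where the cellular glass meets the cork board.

Resistance network (inner→outer):
  R_conv,in = 1/(4πr²h) = 1/(4π·0.512²·1640) = 1.851×10^-4 K/W
  R_cast iron = (1/0.512 − 1/0.535)/(4πk) = 0.08397/(4π·63.2) = 1.057×10^-4 K/W
  R_cellular glass = (1/0.535 − 1/1.03)/(4πk) = 0.8983/(4π·0.0592) = 1.207 K/W
  R_cork board = (1/1.03 − 1/1.62)/(4πk) = 0.3536/(4π·0.0527) = 0.5339 K/W
ΣR = 1.851×10^-4 + 1.057×10^-4 + 1.207 + 0.5339 = 1.741 K/W
Q = ΔT/ΣR = (84.6 °C − 23.7 °C)/1.741 = 34.98 W
From the inner boundary to the cellular glass/cork board interface, ΣR_partial = 1.207 K/W.
T_interface = T_in − Q·ΣR_partial = 84.6 °C − (34.98)(1.207) = 42.4 °C

T = 42.4 °C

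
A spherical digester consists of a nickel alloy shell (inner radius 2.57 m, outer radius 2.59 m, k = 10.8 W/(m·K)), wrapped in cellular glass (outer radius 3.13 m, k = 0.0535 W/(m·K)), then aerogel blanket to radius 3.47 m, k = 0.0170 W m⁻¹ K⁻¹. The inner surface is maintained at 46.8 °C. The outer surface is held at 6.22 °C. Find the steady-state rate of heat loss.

Treat each layer as a resistance in series:
  R_nickel alloy = (1/2.57 − 1/2.59)/(4πk) = 0.003005/(4π·10.8) = 2.214×10^-5 K/W
  R_cellular glass = (1/2.59 − 1/3.13)/(4πk) = 0.06661/(4π·0.0535) = 0.09908 K/W
  R_aerogel blanket = (1/3.13 − 1/3.47)/(4πk) = 0.03130/(4π·0.0170) = 0.1465 K/W
ΣR = 2.214×10^-5 + 0.09908 + 0.1465 = 0.2456 K/W
Q = ΔT/ΣR = (46.8 °C − 6.22 °C)/0.2456 = 165 W

Q = 165 W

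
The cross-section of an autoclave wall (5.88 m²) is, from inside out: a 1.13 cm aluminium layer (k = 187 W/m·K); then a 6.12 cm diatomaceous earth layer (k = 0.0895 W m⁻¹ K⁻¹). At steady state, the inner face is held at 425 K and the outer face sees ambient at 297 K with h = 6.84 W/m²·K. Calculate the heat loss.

Q = 907 W

Resistance network (inner→outer):
  R_aluminium = L/(kA) = 0.0113/(187·5.88) = 1.028×10^-5 K/W
  R_diatomaceous earth = L/(kA) = 0.0612/(0.0895·5.88) = 0.1163 K/W
  R_conv,out = 1/(hA) = 1/(6.84·5.88) = 0.02486 K/W
ΣR = 1.028×10^-5 + 0.1163 + 0.02486 = 0.1412 K/W
Q = ΔT/ΣR = (425 K − 297 K)/0.1412 = 907 W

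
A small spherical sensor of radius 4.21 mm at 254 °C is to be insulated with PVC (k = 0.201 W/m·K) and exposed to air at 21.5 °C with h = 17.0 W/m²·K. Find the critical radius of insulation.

For a sphere, r_cr = 2k_ins/h = 2·0.201/17.0 = 0.0236 m = 2.36 cm

r_cr = 2.36 cm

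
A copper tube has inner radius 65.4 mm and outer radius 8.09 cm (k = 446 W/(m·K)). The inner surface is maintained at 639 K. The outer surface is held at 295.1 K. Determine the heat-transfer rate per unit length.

Q' = 2πk·ΔT/ln(r₂/r₁) = 2π × 446 × 343.9 / ln(0.0809/0.0654) = 4.53×10^6 W/m

Q' = 4.53×10^6 W/m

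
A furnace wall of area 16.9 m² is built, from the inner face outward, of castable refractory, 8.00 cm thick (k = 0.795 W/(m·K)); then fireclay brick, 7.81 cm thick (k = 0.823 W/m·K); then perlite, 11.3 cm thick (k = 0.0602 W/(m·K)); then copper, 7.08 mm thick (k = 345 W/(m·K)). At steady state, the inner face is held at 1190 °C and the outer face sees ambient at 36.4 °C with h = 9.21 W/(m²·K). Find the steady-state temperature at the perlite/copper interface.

T = 94 °C

Series thermal resistances, inner to outer:
  R_castable refractory = L/(kA) = 0.0800/(0.795·16.9) = 0.005954 K/W
  R_fireclay brick = L/(kA) = 0.0781/(0.823·16.9) = 0.005615 K/W
  R_perlite = L/(kA) = 0.113/(0.0602·16.9) = 0.1111 K/W
  R_copper = L/(kA) = 0.00708/(345·16.9) = 1.214×10^-6 K/W
  R_conv,out = 1/(hA) = 1/(9.21·16.9) = 0.006425 K/W
ΣR = 0.005954 + 0.005615 + 0.1111 + 1.214×10^-6 + 0.006425 = 0.1291 K/W
Q = ΔT/ΣR = (1190 °C − 36.4 °C)/0.1291 = 8936 W
From the inner boundary to the perlite/copper interface, ΣR_partial = 0.1227 K/W.
T_interface = T_in − Q·ΣR_partial = 1190 °C − (8936)(0.1227) = 94 °C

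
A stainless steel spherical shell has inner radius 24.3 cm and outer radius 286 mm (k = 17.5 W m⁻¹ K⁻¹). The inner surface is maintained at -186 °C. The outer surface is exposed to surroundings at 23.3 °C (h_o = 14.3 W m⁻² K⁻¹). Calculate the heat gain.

Q = 2.95 kW

Treat each layer as a resistance in series:
  R_stainless steel = (1/0.243 − 1/0.286)/(4πk) = 0.6187/(4π·17.5) = 0.002814 K/W
  R_conv,out = 1/(4πr²h) = 1/(4π·0.286²·14.3) = 0.06803 K/W
ΣR = 0.002814 + 0.06803 = 0.07084 K/W
Q = ΔT/ΣR = (-186 °C − 23.3 °C)/0.07084 = -2950 W
(Negative Q ⇒ heat flows inward; heat gain = 2950 W.)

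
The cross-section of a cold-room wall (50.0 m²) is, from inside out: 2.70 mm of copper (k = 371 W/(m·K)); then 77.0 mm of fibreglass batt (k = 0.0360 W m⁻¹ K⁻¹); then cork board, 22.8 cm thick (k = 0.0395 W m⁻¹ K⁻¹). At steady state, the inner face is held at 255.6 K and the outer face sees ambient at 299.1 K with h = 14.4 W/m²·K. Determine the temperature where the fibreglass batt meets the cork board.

T = 267.26 K

Series thermal resistances, inner to outer:
  R_copper = L/(kA) = 0.00270/(371·50.0) = 1.456×10^-7 K/W
  R_fibreglass batt = L/(kA) = 0.0770/(0.0360·50.0) = 0.04278 K/W
  R_cork board = L/(kA) = 0.228/(0.0395·50.0) = 0.1154 K/W
  R_conv,out = 1/(hA) = 1/(14.4·50.0) = 0.001389 K/W
ΣR = 1.456×10^-7 + 0.04278 + 0.1154 + 0.001389 = 0.1596 K/W
Q = ΔT/ΣR = (255.6 K − 299.1 K)/0.1596 = -272.6 W
From the inner boundary to the fibreglass batt/cork board interface, ΣR_partial = 0.04278 K/W.
T_interface = T_in − Q·ΣR_partial = 255.6 K − (-272.6)(0.04278) = 267.26 K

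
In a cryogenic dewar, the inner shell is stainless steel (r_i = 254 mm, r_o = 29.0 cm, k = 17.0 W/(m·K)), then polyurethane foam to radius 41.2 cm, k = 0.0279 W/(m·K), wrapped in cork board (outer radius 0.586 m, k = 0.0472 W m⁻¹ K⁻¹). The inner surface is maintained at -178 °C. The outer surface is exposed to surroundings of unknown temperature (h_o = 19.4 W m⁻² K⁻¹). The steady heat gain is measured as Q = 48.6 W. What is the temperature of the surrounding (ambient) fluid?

T_out = 23.3 °C

Series resistances:
  R_stainless steel = (1/0.254 − 1/0.290)/(4πk) = 0.4887/(4π·17.0) = 0.002288 K/W
  R_polyurethane foam = (1/0.290 − 1/0.412)/(4πk) = 1.021/(4π·0.0279) = 2.912 K/W
  R_cork board = (1/0.412 − 1/0.586)/(4πk) = 0.7207/(4π·0.0472) = 1.215 K/W
  R_conv,out = 1/(4πr²h) = 1/(4π·0.586²·19.4) = 0.01195 K/W
ΣR = 4.142 K/W
ΔT = Q·ΣR = 48.6 × 4.142 = 201.3 K
Heat flows inward, so T_out = T_in + ΔT = -178 + 201.3 = 23.3 °C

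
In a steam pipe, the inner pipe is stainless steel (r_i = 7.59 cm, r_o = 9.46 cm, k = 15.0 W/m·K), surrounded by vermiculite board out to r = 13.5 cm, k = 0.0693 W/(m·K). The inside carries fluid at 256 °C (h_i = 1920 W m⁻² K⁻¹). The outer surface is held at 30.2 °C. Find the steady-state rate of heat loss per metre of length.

Q' = 275 W/m

Treat each layer as a resistance in series:
  R'_conv,in = 1/(2πr h) = 1/(2π·0.0759·1920) = 0.001092 m·K/W
  R'_stainless steel = ln(0.0946/0.0759)/(2πk) = 0.2202/(2π·15.0) = 0.002337 m·K/W
  R'_vermiculite board = ln(0.135/0.0946)/(2πk) = 0.3556/(2π·0.0693) = 0.8167 m·K/W
ΣR = 0.001092 + 0.002337 + 0.8167 = 0.8201 m·K/W
Q' = ΔT/ΣR = (256 °C − 30.2 °C)/0.8201 = 275 W/m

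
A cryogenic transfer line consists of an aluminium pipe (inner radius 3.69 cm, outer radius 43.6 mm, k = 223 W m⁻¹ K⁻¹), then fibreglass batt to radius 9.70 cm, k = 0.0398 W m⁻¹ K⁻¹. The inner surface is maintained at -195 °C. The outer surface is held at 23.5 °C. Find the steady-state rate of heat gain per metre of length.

Treat each layer as a resistance in series:
  R'_aluminium = ln(0.0436/0.0369)/(2πk) = 0.1668/(2π·223) = 1.191×10^-4 m·K/W
  R'_fibreglass batt = ln(0.0970/0.0436)/(2πk) = 0.7997/(2π·0.0398) = 3.198 m·K/W
ΣR = 1.191×10^-4 + 3.198 = 3.198 m·K/W
Q' = ΔT/ΣR = (-195 °C − 23.5 °C)/3.198 = -68.3 W/m
(Negative Q' ⇒ heat flows inward; heat gain = 68.3 W/m.)

Q' = 68.3 W/m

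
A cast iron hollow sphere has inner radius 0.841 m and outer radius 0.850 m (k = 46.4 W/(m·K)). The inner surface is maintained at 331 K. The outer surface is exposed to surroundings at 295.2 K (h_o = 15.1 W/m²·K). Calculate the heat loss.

Q = 4890 W

Series thermal resistances, inner to outer:
  R_cast iron = (1/0.841 − 1/0.850)/(4πk) = 0.01259/(4π·46.4) = 2.159×10^-5 K/W
  R_conv,out = 1/(4πr²h) = 1/(4π·0.850²·15.1) = 0.007294 K/W
ΣR = 2.159×10^-5 + 0.007294 = 0.007316 K/W
Q = ΔT/ΣR = (331 K − 295.2 K)/0.007316 = 4890 W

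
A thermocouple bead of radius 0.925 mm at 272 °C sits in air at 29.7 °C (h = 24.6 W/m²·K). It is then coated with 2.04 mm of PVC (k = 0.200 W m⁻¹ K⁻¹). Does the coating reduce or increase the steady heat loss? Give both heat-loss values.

Critical radius for a sphere: r_cr = 2k/h = 0.0163 m = 1.63 cm.
Outer radius after coating: r₂ = 9.25×10^-4 + 0.00204 = 0.002965 m.
Since r₁ < r_cr and r₂ ≤ r_cr, the coating moves toward the maximum at r_cr — heat loss rises.
Bare: R = 1/(4πr₁²h) = 3781 K/W; Q = 242.3/3781 = 0.0641 W.
Coated: R = R_cond + R_conv = 663.9 K/W; Q = 242.3/663.9 = 0.365 W.

increases: 0.0641 → 0.365 W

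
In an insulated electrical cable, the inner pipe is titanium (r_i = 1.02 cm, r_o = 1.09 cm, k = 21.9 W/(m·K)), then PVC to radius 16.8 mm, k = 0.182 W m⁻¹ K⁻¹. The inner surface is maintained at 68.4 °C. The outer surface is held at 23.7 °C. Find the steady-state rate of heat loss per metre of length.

Q' = 118 W/m

Treat each layer as a resistance in series:
  R'_titanium = ln(0.0109/0.0102)/(2πk) = 0.06638/(2π·21.9) = 4.824×10^-4 m·K/W
  R'_PVC = ln(0.0168/0.0109)/(2πk) = 0.4326/(2π·0.182) = 0.3783 m·K/W
ΣR = 4.824×10^-4 + 0.3783 = 0.3788 m·K/W
Q' = ΔT/ΣR = (68.4 °C − 23.7 °C)/0.3788 = 118 W/m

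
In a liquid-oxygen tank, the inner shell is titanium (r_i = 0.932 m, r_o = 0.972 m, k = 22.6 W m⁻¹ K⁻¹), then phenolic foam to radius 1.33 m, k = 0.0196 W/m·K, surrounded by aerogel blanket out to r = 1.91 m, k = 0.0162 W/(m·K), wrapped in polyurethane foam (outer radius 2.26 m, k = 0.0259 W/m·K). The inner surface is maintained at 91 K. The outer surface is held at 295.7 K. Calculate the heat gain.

Q = 82.0 W

Treat each layer as a resistance in series:
  R_titanium = (1/0.932 − 1/0.972)/(4πk) = 0.04415/(4π·22.6) = 1.555×10^-4 K/W
  R_phenolic foam = (1/0.972 − 1/1.33)/(4πk) = 0.2769/(4π·0.0196) = 1.124 K/W
  R_aerogel blanket = (1/1.33 − 1/1.91)/(4πk) = 0.2283/(4π·0.0162) = 1.122 K/W
  R_polyurethane foam = (1/1.91 − 1/2.26)/(4πk) = 0.08108/(4π·0.0259) = 0.2491 K/W
ΣR = 1.555×10^-4 + 1.124 + 1.122 + 0.2491 = 2.495 K/W
Q = ΔT/ΣR = (91 K − 295.7 K)/2.495 = -82.0 W
(Negative Q ⇒ heat flows inward; heat gain = 82.0 W.)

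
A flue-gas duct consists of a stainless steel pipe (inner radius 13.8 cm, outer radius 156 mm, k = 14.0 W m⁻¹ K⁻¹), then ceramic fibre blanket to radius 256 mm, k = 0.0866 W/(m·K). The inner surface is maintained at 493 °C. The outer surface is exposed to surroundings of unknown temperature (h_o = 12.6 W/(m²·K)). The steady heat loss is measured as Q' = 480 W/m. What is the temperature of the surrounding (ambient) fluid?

T_out = 31.7 °C

Sum the resistances:
  R'_stainless steel = ln(0.156/0.138)/(2πk) = 0.1226/(2π·14.0) = 0.001394 m·K/W
  R'_ceramic fibre blanket = ln(0.256/0.156)/(2πk) = 0.4953/(2π·0.0866) = 0.9103 m·K/W
  R'_conv,out = 1/(2πr h) = 1/(2π·0.256·12.6) = 0.04934 m·K/W
ΣR = 0.9610 m·K/W
ΔT = Q'·ΣR = 480 × 0.9610 = 461.3 K
Heat flows outward, so T_out = T_in − ΔT = 493 − 461.3 = 31.7 °C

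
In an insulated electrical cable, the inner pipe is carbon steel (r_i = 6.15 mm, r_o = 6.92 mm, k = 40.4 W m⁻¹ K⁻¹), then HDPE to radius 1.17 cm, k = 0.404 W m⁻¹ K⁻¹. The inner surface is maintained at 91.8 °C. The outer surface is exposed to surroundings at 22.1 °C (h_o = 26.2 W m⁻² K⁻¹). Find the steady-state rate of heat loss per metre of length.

Series thermal resistances, inner to outer:
  R'_carbon steel = ln(0.00692/0.00615)/(2πk) = 0.1180/(2π·40.4) = 4.647×10^-4 m·K/W
  R'_HDPE = ln(0.0117/0.00692)/(2πk) = 0.5252/(2π·0.404) = 0.2069 m·K/W
  R'_conv,out = 1/(2πr h) = 1/(2π·0.0117·26.2) = 0.5192 m·K/W
ΣR = 4.647×10^-4 + 0.2069 + 0.5192 = 0.7266 m·K/W
Q' = ΔT/ΣR = (91.8 °C − 22.1 °C)/0.7266 = 95.9 W/m

Q' = 95.9 W/m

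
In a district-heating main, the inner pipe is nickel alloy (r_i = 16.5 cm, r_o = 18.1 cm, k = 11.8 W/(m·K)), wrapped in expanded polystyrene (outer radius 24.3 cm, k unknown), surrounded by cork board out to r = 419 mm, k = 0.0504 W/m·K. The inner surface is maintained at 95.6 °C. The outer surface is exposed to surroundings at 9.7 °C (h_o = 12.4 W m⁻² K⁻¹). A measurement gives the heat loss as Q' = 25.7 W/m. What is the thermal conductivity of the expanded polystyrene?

ΣR = ΔT/Q' = |95.6 − 9.7|/25.7 = 3.342 m·K/W
Known resistances:
  R'_nickel alloy = ln(0.181/0.165)/(2πk) = 0.09255/(2π·11.8) = 0.001248 m·K/W
  R'_cork board = ln(0.419/0.243)/(2πk) = 0.5448/(2π·0.0504) = 1.720 m·K/W
  R'_conv,out = 1/(2πr h) = 1/(2π·0.419·12.4) = 0.03063 m·K/W
R_expanded polystyrene = ΣR − ΣR_known = 3.342 − 1.752 = 1.590 m·K/W
ln(r₂/r₁)/(2πk) = 1.590 ⇒ k = 0.2946/(2π·1.590) = 0.0295 W/m·K

k = 0.0295 W/m·K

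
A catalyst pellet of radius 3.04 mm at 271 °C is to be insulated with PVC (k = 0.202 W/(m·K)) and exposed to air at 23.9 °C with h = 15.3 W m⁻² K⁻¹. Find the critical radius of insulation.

For a sphere, r_cr = 2k_ins/h = 2·0.202/15.3 = 0.0264 m = 2.64 cm

r_cr = 2.64 cm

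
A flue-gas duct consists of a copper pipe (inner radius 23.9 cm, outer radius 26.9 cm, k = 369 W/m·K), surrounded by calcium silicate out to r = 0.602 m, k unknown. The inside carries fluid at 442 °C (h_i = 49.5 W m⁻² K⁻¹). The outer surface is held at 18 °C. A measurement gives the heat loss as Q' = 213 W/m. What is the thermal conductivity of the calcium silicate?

ΣR = ΔT/Q' = |442 − 18|/213 = 1.991 m·K/W
Known resistances:
  R'_conv,in = 1/(2πr h) = 1/(2π·0.239·49.5) = 0.01345 m·K/W
  R'_copper = ln(0.269/0.239)/(2πk) = 0.1182/(2π·369) = 5.100×10^-5 m·K/W
R_calcium silicate = ΣR − ΣR_known = 1.991 − 0.01350 = 1.978 m·K/W
ln(r₂/r₁)/(2πk) = 1.978 ⇒ k = 0.8055/(2π·1.978) = 0.0648 W/m·K

k = 0.0648 W/m·K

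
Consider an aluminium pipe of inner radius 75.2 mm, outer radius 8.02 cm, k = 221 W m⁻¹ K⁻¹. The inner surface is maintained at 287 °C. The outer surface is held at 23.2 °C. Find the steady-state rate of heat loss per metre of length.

Q' = 2πk·ΔT/ln(r₂/r₁) = 2π × 221 × 263.8 / ln(0.0802/0.0752) = 5.69×10^6 W/m

Q' = 5.69×10^6 W/m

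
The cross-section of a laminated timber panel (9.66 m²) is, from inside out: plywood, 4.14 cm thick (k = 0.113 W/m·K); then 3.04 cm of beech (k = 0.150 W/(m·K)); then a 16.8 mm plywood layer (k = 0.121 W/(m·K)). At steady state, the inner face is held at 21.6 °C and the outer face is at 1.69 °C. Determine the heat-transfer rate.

Resistance network (inner→outer):
  R_plywood = L/(kA) = 0.0414/(0.113·9.66) = 0.03793 K/W
  R_beech = L/(kA) = 0.0304/(0.150·9.66) = 0.02098 K/W
  R_plywood = L/(kA) = 0.0168/(0.121·9.66) = 0.01437 K/W
ΣR = 0.03793 + 0.02098 + 0.01437 = 0.07328 K/W
Q = ΔT/ΣR = (21.6 °C − 1.69 °C)/0.07328 = 272 W

Q = 272 W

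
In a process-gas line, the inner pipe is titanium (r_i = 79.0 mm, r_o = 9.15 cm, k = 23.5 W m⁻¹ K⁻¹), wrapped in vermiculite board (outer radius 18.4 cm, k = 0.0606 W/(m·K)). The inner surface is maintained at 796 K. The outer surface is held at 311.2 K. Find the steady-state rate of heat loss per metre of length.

Q' = 264 W/m

Resistance network (inner→outer):
  R'_titanium = ln(0.0915/0.0790)/(2πk) = 0.1469/(2π·23.5) = 9.948×10^-4 m·K/W
  R'_vermiculite board = ln(0.184/0.0915)/(2πk) = 0.6986/(2π·0.0606) = 1.835 m·K/W
ΣR = 9.948×10^-4 + 1.835 = 1.836 m·K/W
Q' = ΔT/ΣR = (796 K − 311.2 K)/1.836 = 264 W/m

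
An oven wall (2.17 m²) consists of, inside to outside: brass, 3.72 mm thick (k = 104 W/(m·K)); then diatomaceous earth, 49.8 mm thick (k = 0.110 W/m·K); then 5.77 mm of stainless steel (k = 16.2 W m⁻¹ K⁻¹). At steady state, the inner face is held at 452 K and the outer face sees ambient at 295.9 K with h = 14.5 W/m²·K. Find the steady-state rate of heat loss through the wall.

Resistance network (inner→outer):
  R_brass = L/(kA) = 0.00372/(104·2.17) = 1.648×10^-5 K/W
  R_diatomaceous earth = L/(kA) = 0.0498/(0.110·2.17) = 0.2086 K/W
  R_stainless steel = L/(kA) = 0.00577/(16.2·2.17) = 1.641×10^-4 K/W
  R_conv,out = 1/(hA) = 1/(14.5·2.17) = 0.03178 K/W
ΣR = 1.648×10^-5 + 0.2086 + 1.641×10^-4 + 0.03178 = 0.2406 K/W
Q = ΔT/ΣR = (452 K − 295.9 K)/0.2406 = 649 W

Q = 649 W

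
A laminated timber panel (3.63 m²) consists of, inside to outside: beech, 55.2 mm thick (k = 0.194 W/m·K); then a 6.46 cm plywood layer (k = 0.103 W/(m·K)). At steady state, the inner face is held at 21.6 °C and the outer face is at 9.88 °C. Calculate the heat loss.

Q = 46.7 W

Series thermal resistances, inner to outer:
  R_beech = L/(kA) = 0.0552/(0.194·3.63) = 0.07838 K/W
  R_plywood = L/(kA) = 0.0646/(0.103·3.63) = 0.1728 K/W
ΣR = 0.07838 + 0.1728 = 0.2512 K/W
Q = ΔT/ΣR = (21.6 °C − 9.88 °C)/0.2512 = 46.7 W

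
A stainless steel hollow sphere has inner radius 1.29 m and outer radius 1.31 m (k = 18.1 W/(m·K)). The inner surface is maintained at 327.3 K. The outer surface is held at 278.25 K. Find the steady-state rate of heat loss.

Q = 4πk·ΔT/(1/r₁ − 1/r₂) = 4π × 18.1 × 49.05 / (1/1.29 − 1/1.31) = 9.43×10^5 W

Q = 943 kW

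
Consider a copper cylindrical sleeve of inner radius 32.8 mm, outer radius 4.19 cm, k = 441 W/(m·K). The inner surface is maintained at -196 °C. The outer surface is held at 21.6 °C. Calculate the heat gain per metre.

Q' = 2460 kW/m

Q' = 2πk·ΔT/ln(r₂/r₁) = 2π × 441 × 217.6 / ln(0.0419/0.0328) = 2.46×10^6 W/m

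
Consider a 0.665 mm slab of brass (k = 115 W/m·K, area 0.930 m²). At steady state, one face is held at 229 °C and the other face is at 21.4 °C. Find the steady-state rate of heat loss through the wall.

Q = 3.34×10^7 W

Q = kA·ΔT/L = 115 × 0.930 × |229 °C − 21.4 °C| / 6.65×10^-4 = 3.34×10^7 W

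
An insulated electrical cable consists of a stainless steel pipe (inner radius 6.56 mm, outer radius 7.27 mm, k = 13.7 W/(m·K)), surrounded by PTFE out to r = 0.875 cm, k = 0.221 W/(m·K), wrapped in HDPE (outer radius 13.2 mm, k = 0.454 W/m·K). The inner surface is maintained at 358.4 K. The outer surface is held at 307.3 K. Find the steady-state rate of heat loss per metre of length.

Series thermal resistances, inner to outer:
  R'_stainless steel = ln(0.00727/0.00656)/(2πk) = 0.1028/(2π·13.7) = 0.001194 m·K/W
  R'_PTFE = ln(0.00875/0.00727)/(2πk) = 0.1853/(2π·0.221) = 0.1334 m·K/W
  R'_HDPE = ln(0.0132/0.00875)/(2πk) = 0.4112/(2π·0.454) = 0.1441 m·K/W
ΣR = 0.001194 + 0.1334 + 0.1441 = 0.2787 m·K/W
Q' = ΔT/ΣR = (358.4 K − 307.3 K)/0.2787 = 183 W/m

Q' = 183 W/m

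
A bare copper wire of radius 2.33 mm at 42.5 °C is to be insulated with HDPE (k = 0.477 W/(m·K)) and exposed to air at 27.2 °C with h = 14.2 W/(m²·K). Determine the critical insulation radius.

r_cr = 3.36 cm

For a cylinder, r_cr = k_ins/h = 0.477/14.2 = 0.0336 m = 3.36 cm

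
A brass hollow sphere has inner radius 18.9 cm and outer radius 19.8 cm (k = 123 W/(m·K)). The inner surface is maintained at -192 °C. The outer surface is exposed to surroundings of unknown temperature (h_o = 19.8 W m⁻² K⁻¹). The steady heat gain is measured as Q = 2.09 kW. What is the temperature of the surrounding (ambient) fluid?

Sum the resistances:
  R_brass = (1/0.189 − 1/0.198)/(4πk) = 0.2405/(4π·123) = 1.556×10^-4 K/W
  R_conv,out = 1/(4πr²h) = 1/(4π·0.198²·19.8) = 0.1025 K/W
ΣR = 0.1027 K/W
ΔT = Q·ΣR = 2090 × 0.1027 = 214.6 K
Heat flows inward, so T_out = T_in + ΔT = -192 + 214.6 = 22.6 °C

T_out = 22.6 °C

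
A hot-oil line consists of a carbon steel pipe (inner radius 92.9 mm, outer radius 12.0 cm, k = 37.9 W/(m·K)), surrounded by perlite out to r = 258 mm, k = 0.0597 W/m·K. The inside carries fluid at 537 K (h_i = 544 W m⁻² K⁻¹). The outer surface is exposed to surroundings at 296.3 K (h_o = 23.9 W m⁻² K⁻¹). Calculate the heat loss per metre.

Series thermal resistances, inner to outer:
  R'_conv,in = 1/(2πr h) = 1/(2π·0.0929·544) = 0.003149 m·K/W
  R'_carbon steel = ln(0.120/0.0929)/(2πk) = 0.2560/(2π·37.9) = 0.001075 m·K/W
  R'_perlite = ln(0.258/0.120)/(2πk) = 0.7655/(2π·0.0597) = 2.041 m·K/W
  R'_conv,out = 1/(2πr h) = 1/(2π·0.258·23.9) = 0.02581 m·K/W
ΣR = 0.003149 + 0.001075 + 2.041 + 0.02581 = 2.071 m·K/W
Q' = ΔT/ΣR = (537 K − 296.3 K)/2.071 = 116 W/m

Q' = 116 W/m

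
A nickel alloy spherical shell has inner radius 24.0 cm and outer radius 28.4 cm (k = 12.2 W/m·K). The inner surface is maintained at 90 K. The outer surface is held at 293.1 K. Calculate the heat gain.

Q = 48.2 kW

Q = 4πk·ΔT/(1/r₁ − 1/r₂) = 4π × 12.2 × 203.1 / (1/0.240 − 1/0.284) = 48200 W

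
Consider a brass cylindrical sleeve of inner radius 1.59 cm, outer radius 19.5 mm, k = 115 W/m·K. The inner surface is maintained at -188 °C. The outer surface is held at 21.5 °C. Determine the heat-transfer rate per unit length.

Q' = 742 kW/m

Q' = 2πk·ΔT/ln(r₂/r₁) = 2π × 115 × 209.5 / ln(0.0195/0.0159) = 7.42×10^5 W/m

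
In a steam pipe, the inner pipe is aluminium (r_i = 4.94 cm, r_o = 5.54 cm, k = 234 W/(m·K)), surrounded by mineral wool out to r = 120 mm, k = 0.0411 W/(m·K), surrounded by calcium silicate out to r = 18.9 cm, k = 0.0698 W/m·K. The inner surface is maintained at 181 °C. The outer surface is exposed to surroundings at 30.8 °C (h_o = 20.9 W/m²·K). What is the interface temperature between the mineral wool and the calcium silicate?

T = 70.5 °C

Treat each layer as a resistance in series:
  R'_aluminium = ln(0.0554/0.0494)/(2πk) = 0.1146/(2π·234) = 7.796×10^-5 m·K/W
  R'_mineral wool = ln(0.120/0.0554)/(2πk) = 0.7729/(2π·0.0411) = 2.993 m·K/W
  R'_calcium silicate = ln(0.189/0.120)/(2πk) = 0.4543/(2π·0.0698) = 1.036 m·K/W
  R'_conv,out = 1/(2πr h) = 1/(2π·0.189·20.9) = 0.04029 m·K/W
ΣR = 7.796×10^-5 + 2.993 + 1.036 + 0.04029 = 4.069 m·K/W
Q' = ΔT/ΣR = (181 °C − 30.8 °C)/4.069 = 36.91 W/m
From the inner boundary to the mineral wool/calcium silicate interface, ΣR_partial = 2.993 m·K/W.
T_interface = T_in − Q'·ΣR_partial = 181 °C − (36.91)(2.993) = 70.5 °C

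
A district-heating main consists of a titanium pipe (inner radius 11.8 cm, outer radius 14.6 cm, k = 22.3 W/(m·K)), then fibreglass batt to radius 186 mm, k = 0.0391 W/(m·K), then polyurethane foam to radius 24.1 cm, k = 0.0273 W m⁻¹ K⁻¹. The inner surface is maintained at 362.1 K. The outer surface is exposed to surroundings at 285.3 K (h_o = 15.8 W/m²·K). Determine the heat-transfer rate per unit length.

Q' = 30.2 W/m

Resistance network (inner→outer):
  R'_titanium = ln(0.146/0.118)/(2πk) = 0.2129/(2π·22.3) = 0.001520 m·K/W
  R'_fibreglass batt = ln(0.186/0.146)/(2πk) = 0.2421/(2π·0.0391) = 0.9856 m·K/W
  R'_polyurethane foam = ln(0.241/0.186)/(2πk) = 0.2591/(2π·0.0273) = 1.510 m·K/W
  R'_conv,out = 1/(2πr h) = 1/(2π·0.241·15.8) = 0.04180 m·K/W
ΣR = 0.001520 + 0.9856 + 1.510 + 0.04180 = 2.539 m·K/W
Q' = ΔT/ΣR = (362.1 K − 285.3 K)/2.539 = 30.2 W/m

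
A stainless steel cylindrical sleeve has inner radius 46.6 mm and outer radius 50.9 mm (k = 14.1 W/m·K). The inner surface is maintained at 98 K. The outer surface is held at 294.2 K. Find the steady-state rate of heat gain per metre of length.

Q' = 1.97×10^5 W/m

Q' = 2πk·ΔT/ln(r₂/r₁) = 2π × 14.1 × 196.2 / ln(0.0509/0.0466) = 1.97×10^5 W/m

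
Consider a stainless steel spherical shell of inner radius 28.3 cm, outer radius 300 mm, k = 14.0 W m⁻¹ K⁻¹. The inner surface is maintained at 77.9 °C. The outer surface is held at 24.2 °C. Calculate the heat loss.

Q = 47200 W

Q = 4πk·ΔT/(1/r₁ − 1/r₂) = 4π × 14.0 × 53.7 / (1/0.283 − 1/0.300) = 47200 W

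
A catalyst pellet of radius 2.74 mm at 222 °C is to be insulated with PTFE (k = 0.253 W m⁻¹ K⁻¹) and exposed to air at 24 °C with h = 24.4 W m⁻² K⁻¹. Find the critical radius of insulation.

r_cr = 2.07 cm

For a sphere, r_cr = 2k_ins/h = 2·0.253/24.4 = 0.0207 m = 2.07 cm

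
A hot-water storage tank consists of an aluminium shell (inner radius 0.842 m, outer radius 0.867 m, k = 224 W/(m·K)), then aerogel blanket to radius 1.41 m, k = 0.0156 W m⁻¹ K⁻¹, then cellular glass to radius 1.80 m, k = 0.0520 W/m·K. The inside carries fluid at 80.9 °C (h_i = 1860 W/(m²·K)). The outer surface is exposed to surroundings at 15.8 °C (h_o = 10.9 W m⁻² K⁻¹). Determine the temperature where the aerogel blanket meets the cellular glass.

Series thermal resistances, inner to outer:
  R_conv,in = 1/(4πr²h) = 1/(4π·0.842²·1860) = 6.035×10^-5 K/W
  R_aluminium = (1/0.842 − 1/0.867)/(4πk) = 0.03425/(4π·224) = 1.217×10^-5 K/W
  R_aerogel blanket = (1/0.867 − 1/1.41)/(4πk) = 0.4442/(4π·0.0156) = 2.266 K/W
  R_cellular glass = (1/1.41 − 1/1.80)/(4πk) = 0.1537/(4π·0.0520) = 0.2352 K/W
  R_conv,out = 1/(4πr²h) = 1/(4π·1.80²·10.9) = 0.002253 K/W
ΣR = 6.035×10^-5 + 1.217×10^-5 + 2.266 + 0.2352 + 0.002253 = 2.504 K/W
Q = ΔT/ΣR = (80.9 °C − 15.8 °C)/2.504 = 26.00 W
From the inner boundary to the aerogel blanket/cellular glass interface, ΣR_partial = 2.266 K/W.
T_interface = T_in − Q·ΣR_partial = 80.9 °C − (26.00)(2.266) = 22.0 °C

T = 22.0 °C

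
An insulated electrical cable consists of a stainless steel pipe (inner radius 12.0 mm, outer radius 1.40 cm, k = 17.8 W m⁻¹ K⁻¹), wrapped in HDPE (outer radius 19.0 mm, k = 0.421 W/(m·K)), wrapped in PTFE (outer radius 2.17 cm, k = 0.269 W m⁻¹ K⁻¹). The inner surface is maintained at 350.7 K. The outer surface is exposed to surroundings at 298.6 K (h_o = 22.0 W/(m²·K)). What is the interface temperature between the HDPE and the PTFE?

T = 339.2 K

Resistance network (inner→outer):
  R'_stainless steel = ln(0.0140/0.0120)/(2πk) = 0.1542/(2π·17.8) = 0.001378 m·K/W
  R'_HDPE = ln(0.0190/0.0140)/(2πk) = 0.3054/(2π·0.421) = 0.1154 m·K/W
  R'_PTFE = ln(0.0217/0.0190)/(2πk) = 0.1329/(2π·0.269) = 0.07862 m·K/W
  R'_conv,out = 1/(2πr h) = 1/(2π·0.0217·22.0) = 0.3334 m·K/W
ΣR = 0.001378 + 0.1154 + 0.07862 + 0.3334 = 0.5288 m·K/W
Q' = ΔT/ΣR = (350.7 K − 298.6 K)/0.5288 = 98.52 W/m
From the inner boundary to the HDPE/PTFE interface, ΣR_partial = 0.1168 m·K/W.
T_interface = T_in − Q'·ΣR_partial = 350.7 K − (98.52)(0.1168) = 339.2 K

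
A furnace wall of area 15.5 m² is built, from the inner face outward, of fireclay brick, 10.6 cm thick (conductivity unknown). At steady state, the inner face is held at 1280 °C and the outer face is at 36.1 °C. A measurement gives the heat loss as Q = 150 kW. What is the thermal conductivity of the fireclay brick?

k = 0.825 W/m·K

ΣR = ΔT/Q = |1280 − 36.1|/1.50×10^5 = 0.008293 K/W
L/(kA) = 0.008293 ⇒ k = 0.106/(0.008293·15.5) = 0.825 W/m·K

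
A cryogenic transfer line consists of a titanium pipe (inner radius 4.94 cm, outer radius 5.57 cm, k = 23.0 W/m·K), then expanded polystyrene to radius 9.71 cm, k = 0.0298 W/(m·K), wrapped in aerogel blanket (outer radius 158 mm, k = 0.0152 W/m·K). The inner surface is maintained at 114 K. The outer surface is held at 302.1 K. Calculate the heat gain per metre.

Q' = 23.3 W/m

Series thermal resistances, inner to outer:
  R'_titanium = ln(0.0557/0.0494)/(2πk) = 0.1200/(2π·23.0) = 8.306×10^-4 m·K/W
  R'_expanded polystyrene = ln(0.0971/0.0557)/(2πk) = 0.5558/(2π·0.0298) = 2.968 m·K/W
  R'_aerogel blanket = ln(0.158/0.0971)/(2πk) = 0.4869/(2π·0.0152) = 5.098 m·K/W
ΣR = 8.306×10^-4 + 2.968 + 5.098 = 8.067 m·K/W
Q' = ΔT/ΣR = (114 K − 302.1 K)/8.067 = -23.3 W/m
(Negative Q' ⇒ heat flows inward; heat gain = 23.3 W/m.)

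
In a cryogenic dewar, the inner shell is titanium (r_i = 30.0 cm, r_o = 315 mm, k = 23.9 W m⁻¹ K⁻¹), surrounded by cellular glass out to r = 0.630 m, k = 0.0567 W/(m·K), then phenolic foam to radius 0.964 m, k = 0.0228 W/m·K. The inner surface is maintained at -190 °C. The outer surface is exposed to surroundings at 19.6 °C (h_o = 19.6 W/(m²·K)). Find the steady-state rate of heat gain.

Q = 50.5 W

Resistance network (inner→outer):
  R_titanium = (1/0.300 − 1/0.315)/(4πk) = 0.1587/(4π·23.9) = 5.285×10^-4 K/W
  R_cellular glass = (1/0.315 − 1/0.630)/(4πk) = 1.587/(4π·0.0567) = 2.228 K/W
  R_phenolic foam = (1/0.630 − 1/0.964)/(4πk) = 0.5500/(4π·0.0228) = 1.919 K/W
  R_conv,out = 1/(4πr²h) = 1/(4π·0.964²·19.6) = 0.004369 K/W
ΣR = 5.285×10^-4 + 2.228 + 1.919 + 0.004369 = 4.152 K/W
Q = ΔT/ΣR = (-190 °C − 19.6 °C)/4.152 = -50.5 W
(Negative Q ⇒ heat flows inward; heat gain = 50.5 W.)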